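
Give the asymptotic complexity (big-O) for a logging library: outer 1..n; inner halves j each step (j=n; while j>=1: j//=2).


Reasoning: n times log n
Complexity: O(n log n)

O(n log n)


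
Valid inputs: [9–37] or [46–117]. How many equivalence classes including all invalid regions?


Valid ranges: [9,37] and [46,117]
Class 1: x < 9 — invalid
Class 2: 9 ≤ x ≤ 37 — valid
Class 3: 37 < x < 46 — invalid (gap between ranges)
Class 4: 46 ≤ x ≤ 117 — valid
Class 5: x > 117 — invalid
Total equivalence classes: 5

5 equivalence classes


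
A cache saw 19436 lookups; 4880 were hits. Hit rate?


Formula: hit rate = hits / (hits + misses) * 100
hit rate = 4880 / (4880 + 14556) * 100
hit rate = 4880 / 19436 * 100
hit rate = 25.11%

25.11%


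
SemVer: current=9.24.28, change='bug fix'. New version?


Current: 9.24.28
Change category: 'bug fix' → patch bump
SemVer rule: patch bump → increment PATCH (MAJOR and MINOR unchanged)
New: 9.24.29

9.24.29


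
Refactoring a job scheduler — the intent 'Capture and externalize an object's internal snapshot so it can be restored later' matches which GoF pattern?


This matches the Memento pattern

Memento


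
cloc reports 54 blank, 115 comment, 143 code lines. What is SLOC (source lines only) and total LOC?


Total LOC = blank + comment + code
Total LOC = 54 + 115 + 143 = 312
SLOC (source only) = code = 143

Total LOC: 312, SLOC: 143


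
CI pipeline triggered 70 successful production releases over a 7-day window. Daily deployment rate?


Formula: deployments per day = releases / days
= 70 / 7
= 10.0 deploys/day
(equivalently, 70.0 deploys/week)

10.0 deploys/day


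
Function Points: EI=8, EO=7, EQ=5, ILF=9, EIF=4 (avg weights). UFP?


UFP = EI*4 + EO*5 + EQ*4 + ILF*10 + EIF*7
UFP = 8*4 + 7*5 + 5*4 + 9*10 + 4*7
UFP = 32 + 35 + 20 + 90 + 28
UFP = 205

205


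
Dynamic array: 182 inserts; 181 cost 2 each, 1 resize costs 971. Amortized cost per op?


Formula: Amortized cost = Total cost / Operations
Total cost = (181 * 2) + (1 * 971)
Total cost = 362 + 971 = 1333
Amortized = 1333 / 182 = 7.3242

7.3242


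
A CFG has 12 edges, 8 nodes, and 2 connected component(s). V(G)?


Formula: V(G) = E - N + 2P
V(G) = 12 - 8 + 2*2
V(G) = 4 + 4
V(G) = 8

8


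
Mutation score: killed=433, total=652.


Mutation score = killed / total * 100
Mutation score = 433 / 652 * 100
Mutation score = 66.41%

66.41%


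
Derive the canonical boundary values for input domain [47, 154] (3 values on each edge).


Range: [47, 154]
Boundaries: just below min, min, min+1, max-1, max, just above max
Values: [46, 47, 48, 153, 154, 155]

[46, 47, 48, 153, 154, 155]


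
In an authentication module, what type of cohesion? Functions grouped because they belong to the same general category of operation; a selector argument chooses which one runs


Reasoning: Grouped by category of activity, not by data or sequence
Type: Logical cohesion

Logical cohesion


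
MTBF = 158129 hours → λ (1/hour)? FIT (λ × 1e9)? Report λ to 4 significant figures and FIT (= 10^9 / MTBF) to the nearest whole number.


Formula: λ = 1 / MTBF; FIT = λ × 1e9 = 1e9 / MTBF
λ = 1 / 158129 ≈ 6.324e-06 failures/hour
FIT = 1e9 / 158129 ≈ 6324 failures per 1e9 hours (nearest whole number)

λ = 6.324e-06 /h, FIT = 6324


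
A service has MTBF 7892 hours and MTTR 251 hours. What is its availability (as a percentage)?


Availability = MTBF / (MTBF + MTTR)
Availability = 7892 / (7892 + 251)
Availability = 7892 / 8143
Availability = 96.9176%

96.9176%


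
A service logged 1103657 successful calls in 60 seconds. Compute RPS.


Formula: throughput = requests / seconds
throughput = 1103657 / 60
throughput = 18394.28 requests/second

18394.28 requests/second


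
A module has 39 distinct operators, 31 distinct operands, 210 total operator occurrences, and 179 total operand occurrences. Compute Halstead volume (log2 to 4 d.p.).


Formula: V = N * log2(η), where N = N1 + N2 and η = η1 + η2
η = 39 + 31 = 70
N = 210 + 179 = 389
log2(70) ≈ 6.1293
V = 389 * 6.1293 = 2384.30

2384.30


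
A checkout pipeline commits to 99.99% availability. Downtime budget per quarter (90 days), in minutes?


Formula: allowed downtime = period * (100 - SLA) / 100
Period (quarter (90 days)) = 129600 minutes
Unavailability fraction = (100 - 99.99) / 100
Allowed downtime = 129600 * (100 - 99.99) / 100
Allowed downtime = 12.96 minutes

12.96 minutes


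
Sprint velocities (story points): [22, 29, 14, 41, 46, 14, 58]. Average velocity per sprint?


Formula: Avg velocity = Total points / Number of sprints
Points: [22, 29, 14, 41, 46, 14, 58]
Sum = 22 + 29 + 14 + 41 + 46 + 14 + 58 = 224
Avg velocity = 224 / 7 = 32.0 points/sprint

32.0 points/sprint


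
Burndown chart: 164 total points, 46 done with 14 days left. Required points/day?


Formula: Required rate = Remaining points / Days left
Remaining = 164 - 46 = 118 points
Required rate = 118 / 14 = 8.43 points/day

8.43 points/day


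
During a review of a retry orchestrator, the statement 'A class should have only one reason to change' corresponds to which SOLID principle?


This describes the Single Responsibility Principle (SRP)

Single Responsibility Principle (SRP)


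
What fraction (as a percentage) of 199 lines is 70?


Coverage = covered / total * 100
Coverage = 70 / 199 * 100
Coverage = 35.18%

35.18%


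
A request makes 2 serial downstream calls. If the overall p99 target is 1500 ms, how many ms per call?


Formula: per_stage = total_budget / stages
per_stage = 1500 / 2
per_stage = 750.0 ms

750.0 ms


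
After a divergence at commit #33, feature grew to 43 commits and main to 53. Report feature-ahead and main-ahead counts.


Common ancestor: commit #33
feature commits after divergence: 43 - 33 = 10
main commits after divergence: 53 - 33 = 20
feature is 10 commits ahead of main
main is 20 commits ahead of feature

feature ahead: 10, main ahead: 20


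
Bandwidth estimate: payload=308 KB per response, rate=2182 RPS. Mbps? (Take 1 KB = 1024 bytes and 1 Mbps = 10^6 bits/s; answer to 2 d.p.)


Formula: Mbps = payload_bytes * RPS * 8 / 1e6
Payload per request = 308 KB = 308 * 1024 = 315392 bytes
Total bytes/sec = 315392 * 2182 = 688185344
Total bits/sec = 688185344 * 8 = 5505482752
Mbps = 5505482752 / 1e6 = 5505.48

5505.48 Mbps


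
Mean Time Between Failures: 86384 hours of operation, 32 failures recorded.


Formula: MTBF = Total operating time / Number of failures
MTBF = 86384 / 32
MTBF = 2699.5 hours

2699.5 hours


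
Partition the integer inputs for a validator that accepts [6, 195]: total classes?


Valid range: [6, 195]
Class 1: x < 6 — invalid
Class 2: 6 ≤ x ≤ 195 — valid
Class 3: x > 195 — invalid
Total equivalence classes: 3

3 equivalence classes


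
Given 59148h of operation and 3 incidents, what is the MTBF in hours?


Formula: MTBF = Total operating time / Number of failures
MTBF = 59148 / 3
MTBF = 19716.0 hours

19716.0 hours


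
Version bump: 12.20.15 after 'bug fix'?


Current: 12.20.15
Change category: 'bug fix' → patch bump
SemVer rule: patch bump → increment PATCH (MAJOR and MINOR unchanged)
New: 12.20.16

12.20.16


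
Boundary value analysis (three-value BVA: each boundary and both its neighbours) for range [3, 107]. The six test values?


Range: [3, 107]
Boundaries: just below min, min, min+1, max-1, max, just above max
Values: [2, 3, 4, 106, 107, 108]

[2, 3, 4, 106, 107, 108]


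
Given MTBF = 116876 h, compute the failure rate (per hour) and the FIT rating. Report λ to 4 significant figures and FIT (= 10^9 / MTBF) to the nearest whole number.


Formula: λ = 1 / MTBF; FIT = λ × 1e9 = 1e9 / MTBF
λ = 1 / 116876 ≈ 8.556e-06 failures/hour
FIT = 1e9 / 116876 ≈ 8556 failures per 1e9 hours (nearest whole number)

λ = 8.556e-06 /h, FIT = 8556


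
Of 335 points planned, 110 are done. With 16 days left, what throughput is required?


Formula: Required rate = Remaining points / Days left
Remaining = 335 - 110 = 225 points
Required rate = 225 / 16 = 14.06 points/day

14.06 points/day


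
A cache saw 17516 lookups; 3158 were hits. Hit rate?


Formula: hit rate = hits / (hits + misses) * 100
hit rate = 3158 / (3158 + 14358) * 100
hit rate = 3158 / 17516 * 100
hit rate = 18.03%

18.03%


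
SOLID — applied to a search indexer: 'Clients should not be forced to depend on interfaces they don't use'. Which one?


This describes the Interface Segregation Principle (ISP)

Interface Segregation Principle (ISP)


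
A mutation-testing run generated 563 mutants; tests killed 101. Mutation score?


Mutation score = killed / total * 100
Mutation score = 101 / 563 * 100
Mutation score = 17.94%

17.94%


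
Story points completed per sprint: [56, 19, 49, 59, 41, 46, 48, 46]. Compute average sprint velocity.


Formula: Avg velocity = Total points / Number of sprints
Points: [56, 19, 49, 59, 41, 46, 48, 46]
Sum = 56 + 19 + 49 + 59 + 41 + 46 + 48 + 46 = 364
Avg velocity = 364 / 8 = 45.5 points/sprint

45.5 points/sprint


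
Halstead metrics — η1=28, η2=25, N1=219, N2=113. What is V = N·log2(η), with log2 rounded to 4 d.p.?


Formula: V = N * log2(η), where N = N1 + N2 and η = η1 + η2
η = 28 + 25 = 53
N = 219 + 113 = 332
log2(53) ≈ 5.7279
V = 332 * 5.7279 = 1901.66

1901.66


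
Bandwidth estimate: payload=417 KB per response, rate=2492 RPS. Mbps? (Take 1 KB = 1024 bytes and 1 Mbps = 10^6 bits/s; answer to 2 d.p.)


Formula: Mbps = payload_bytes * RPS * 8 / 1e6
Payload per request = 417 KB = 417 * 1024 = 427008 bytes
Total bytes/sec = 427008 * 2492 = 1064103936
Total bits/sec = 1064103936 * 8 = 8512831488
Mbps = 8512831488 / 1e6 = 8512.83

8512.83 Mbps


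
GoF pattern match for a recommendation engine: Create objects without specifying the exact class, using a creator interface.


This matches the Factory Method pattern

Factory Method


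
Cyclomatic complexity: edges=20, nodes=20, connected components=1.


Formula: V(G) = E - N + 2P
V(G) = 20 - 20 + 2*1
V(G) = 0 + 2
V(G) = 2

2


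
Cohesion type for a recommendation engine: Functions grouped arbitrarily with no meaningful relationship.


Reasoning: Worst: random grouping
Type: Coincidental cohesion

Coincidental cohesion


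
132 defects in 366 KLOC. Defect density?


Defect density = defects / KLOC
Defect density = 132 / 366
Defect density = 0.361 defects/KLOC

0.361 defects/KLOC


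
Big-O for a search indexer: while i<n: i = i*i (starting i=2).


Reasoning: squaring drives double-exponential growth; iterations ~ log log n
Complexity: O(log log n)

O(log log n)


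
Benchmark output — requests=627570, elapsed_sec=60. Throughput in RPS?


Formula: throughput = requests / seconds
throughput = 627570 / 60
throughput = 10459.5 requests/second

10459.5 requests/second


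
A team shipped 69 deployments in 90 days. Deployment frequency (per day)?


Formula: deployments per day = releases / days
= 69 / 90
= 0.767 deploys/day
(equivalently, 5.37 deploys/week)

0.767 deploys/day


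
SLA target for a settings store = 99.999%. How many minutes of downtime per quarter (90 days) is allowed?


Formula: allowed downtime = period * (100 - SLA) / 100
Period (quarter (90 days)) = 129600 minutes
Unavailability fraction = (100 - 99.999) / 100
Allowed downtime = 129600 * (100 - 99.999) / 100
Allowed downtime = 1.296 minutes

1.296 minutes


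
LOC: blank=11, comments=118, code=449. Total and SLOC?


Total LOC = blank + comment + code
Total LOC = 11 + 118 + 449 = 578
SLOC (source only) = code = 449

Total LOC: 578, SLOC: 449


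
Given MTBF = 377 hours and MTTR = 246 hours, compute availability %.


Availability = MTBF / (MTBF + MTTR)
Availability = 377 / (377 + 246)
Availability = 377 / 623
Availability = 60.5136%

60.5136%


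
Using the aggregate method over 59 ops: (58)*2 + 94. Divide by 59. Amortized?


Formula: Amortized cost = Total cost / Operations
Total cost = (58 * 2) + (1 * 94)
Total cost = 116 + 94 = 210
Amortized = 210 / 59 = 3.5593

3.5593


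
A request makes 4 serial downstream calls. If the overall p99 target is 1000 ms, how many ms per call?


Formula: per_stage = total_budget / stages
per_stage = 1000 / 4
per_stage = 250.0 ms

250.0 ms


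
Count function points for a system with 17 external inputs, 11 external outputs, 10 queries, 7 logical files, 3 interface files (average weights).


UFP = EI*4 + EO*5 + EQ*4 + ILF*10 + EIF*7
UFP = 17*4 + 11*5 + 10*4 + 7*10 + 3*7
UFP = 68 + 55 + 40 + 70 + 21
UFP = 254

254


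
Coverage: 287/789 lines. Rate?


Coverage = covered / total * 100
Coverage = 287 / 789 * 100
Coverage = 36.38%

36.38%


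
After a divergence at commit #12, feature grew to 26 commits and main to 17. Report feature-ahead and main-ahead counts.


Common ancestor: commit #12
feature commits after divergence: 26 - 12 = 14
main commits after divergence: 17 - 12 = 5
feature is 14 commits ahead of main
main is 5 commits ahead of feature

feature ahead: 14, main ahead: 5


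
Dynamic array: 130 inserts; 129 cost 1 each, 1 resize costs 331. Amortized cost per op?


Formula: Amortized cost = Total cost / Operations
Total cost = (129 * 1) + (1 * 331)
Total cost = 129 + 331 = 460
Amortized = 460 / 130 = 3.5385

3.5385


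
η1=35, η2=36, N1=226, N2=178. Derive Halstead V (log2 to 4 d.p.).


Formula: V = N * log2(η), where N = N1 + N2 and η = η1 + η2
η = 35 + 36 = 71
N = 226 + 178 = 404
log2(71) ≈ 6.1497
V = 404 * 6.1497 = 2484.48

2484.48


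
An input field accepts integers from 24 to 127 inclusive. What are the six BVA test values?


Range: [24, 127]
Boundaries: just below min, min, min+1, max-1, max, just above max
Values: [23, 24, 25, 126, 127, 128]

[23, 24, 25, 126, 127, 128]


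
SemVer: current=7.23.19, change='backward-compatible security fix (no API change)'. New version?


Current: 7.23.19
Change category: 'backward-compatible security fix (no API change)' → patch bump
SemVer rule: patch bump → increment PATCH (MAJOR and MINOR unchanged)
New: 7.23.20

7.23.20


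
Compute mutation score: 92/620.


Mutation score = killed / total * 100
Mutation score = 92 / 620 * 100
Mutation score = 14.84%

14.84%


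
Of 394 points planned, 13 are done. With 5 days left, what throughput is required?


Formula: Required rate = Remaining points / Days left
Remaining = 394 - 13 = 381 points
Required rate = 381 / 5 = 76.2 points/day

76.2 points/day


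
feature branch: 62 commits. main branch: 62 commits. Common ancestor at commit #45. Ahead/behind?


Common ancestor: commit #45
feature commits after divergence: 62 - 45 = 17
main commits after divergence: 62 - 45 = 17
feature is 17 commits ahead of main
main is 17 commits ahead of feature

feature ahead: 17, main ahead: 17


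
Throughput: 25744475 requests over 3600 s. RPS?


Formula: throughput = requests / seconds
throughput = 25744475 / 3600
throughput = 7151.24 requests/second

7151.24 requests/second


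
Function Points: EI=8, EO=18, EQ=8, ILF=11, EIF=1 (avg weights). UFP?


UFP = EI*4 + EO*5 + EQ*4 + ILF*10 + EIF*7
UFP = 8*4 + 18*5 + 8*4 + 11*10 + 1*7
UFP = 32 + 90 + 32 + 110 + 7
UFP = 271

271


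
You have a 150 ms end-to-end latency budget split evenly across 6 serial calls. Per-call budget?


Formula: per_stage = total_budget / stages
per_stage = 150 / 6
per_stage = 25.0 ms

25.0 ms


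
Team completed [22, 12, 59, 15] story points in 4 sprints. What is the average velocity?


Formula: Avg velocity = Total points / Number of sprints
Points: [22, 12, 59, 15]
Sum = 22 + 12 + 59 + 15 = 108
Avg velocity = 108 / 4 = 27.0 points/sprint

27.0 points/sprint


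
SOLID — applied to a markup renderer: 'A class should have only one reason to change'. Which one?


This describes the Single Responsibility Principle (SRP)

Single Responsibility Principle (SRP)


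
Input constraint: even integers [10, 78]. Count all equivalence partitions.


Constraint: even integers in [10, 78]
Class 1: x < 10 — out-of-range invalid
Class 2: x in [10,78] but odd — wrong type invalid
Class 3: x in [10,78] and even — valid
Class 4: x > 78 — out-of-range invalid
Total equivalence classes: 4

4 equivalence classes


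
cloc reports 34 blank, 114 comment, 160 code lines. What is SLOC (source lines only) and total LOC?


Total LOC = blank + comment + code
Total LOC = 34 + 114 + 160 = 308
SLOC (source only) = code = 160

Total LOC: 308, SLOC: 160


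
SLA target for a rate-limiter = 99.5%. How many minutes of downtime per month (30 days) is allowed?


Formula: allowed downtime = period * (100 - SLA) / 100
Period (month (30 days)) = 43200 minutes
Unavailability fraction = (100 - 99.5) / 100
Allowed downtime = 43200 * (100 - 99.5) / 100
Allowed downtime = 216.0 minutes

216.0 minutes


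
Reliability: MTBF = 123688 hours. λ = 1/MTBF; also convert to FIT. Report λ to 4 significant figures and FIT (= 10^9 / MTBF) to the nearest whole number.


Formula: λ = 1 / MTBF; FIT = λ × 1e9 = 1e9 / MTBF
λ = 1 / 123688 ≈ 8.085e-06 failures/hour
FIT = 1e9 / 123688 ≈ 8085 failures per 1e9 hours (nearest whole number)

λ = 8.085e-06 /h, FIT = 8085


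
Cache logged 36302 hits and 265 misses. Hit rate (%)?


Formula: hit rate = hits / (hits + misses) * 100
hit rate = 36302 / (36302 + 265) * 100
hit rate = 36302 / 36567 * 100
hit rate = 99.28%

99.28%


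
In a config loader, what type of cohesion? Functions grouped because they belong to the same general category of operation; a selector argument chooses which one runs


Reasoning: Grouped by category of activity, not by data or sequence
Type: Logical cohesion

Logical cohesion


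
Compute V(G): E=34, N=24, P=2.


Formula: V(G) = E - N + 2P
V(G) = 34 - 24 + 2*2
V(G) = 10 + 4
V(G) = 14

14


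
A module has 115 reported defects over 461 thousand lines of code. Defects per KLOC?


Defect density = defects / KLOC
Defect density = 115 / 461
Defect density = 0.249 defects/KLOC

0.249 defects/KLOC


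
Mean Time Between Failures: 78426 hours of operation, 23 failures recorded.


Formula: MTBF = Total operating time / Number of failures
MTBF = 78426 / 23
MTBF = 3409.83 hours

3409.83 hours


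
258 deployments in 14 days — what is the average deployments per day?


Formula: deployments per day = releases / days
= 258 / 14
= 18.429 deploys/day
(equivalently, 129.0 deploys/week)

18.429 deploys/day


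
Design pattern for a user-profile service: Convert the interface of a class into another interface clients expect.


This matches the Adapter pattern

Adapter


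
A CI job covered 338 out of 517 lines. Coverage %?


Coverage = covered / total * 100
Coverage = 338 / 517 * 100
Coverage = 65.38%

65.38%


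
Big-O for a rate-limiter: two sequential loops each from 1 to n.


Reasoning: sequential dominates: O(n) + O(n) = O(n)
Complexity: O(n)

O(n)


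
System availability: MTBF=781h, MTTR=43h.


Availability = MTBF / (MTBF + MTTR)
Availability = 781 / (781 + 43)
Availability = 781 / 824
Availability = 94.7816%

94.7816%


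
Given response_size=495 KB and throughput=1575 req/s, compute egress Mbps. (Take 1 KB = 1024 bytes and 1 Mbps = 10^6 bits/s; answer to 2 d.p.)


Formula: Mbps = payload_bytes * RPS * 8 / 1e6
Payload per request = 495 KB = 495 * 1024 = 506880 bytes
Total bytes/sec = 506880 * 1575 = 798336000
Total bits/sec = 798336000 * 8 = 6386688000
Mbps = 6386688000 / 1e6 = 6386.69

6386.69 Mbps


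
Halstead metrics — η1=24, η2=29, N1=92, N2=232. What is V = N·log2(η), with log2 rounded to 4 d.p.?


Formula: V = N * log2(η), where N = N1 + N2 and η = η1 + η2
η = 24 + 29 = 53
N = 92 + 232 = 324
log2(53) ≈ 5.7279
V = 324 * 5.7279 = 1855.84

1855.84


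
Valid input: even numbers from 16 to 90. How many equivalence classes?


Constraint: even integers in [16, 90]
Class 1: x < 16 — out-of-range invalid
Class 2: x in [16,90] but odd — wrong type invalid
Class 3: x in [16,90] and even — valid
Class 4: x > 90 — out-of-range invalid
Total equivalence classes: 4

4 equivalence classes


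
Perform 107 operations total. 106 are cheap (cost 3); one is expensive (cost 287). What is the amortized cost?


Formula: Amortized cost = Total cost / Operations
Total cost = (106 * 3) + (1 * 287)
Total cost = 318 + 287 = 605
Amortized = 605 / 107 = 5.6542

5.6542


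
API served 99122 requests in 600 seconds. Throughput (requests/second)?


Formula: throughput = requests / seconds
throughput = 99122 / 600
throughput = 165.2 requests/second

165.2 requests/second


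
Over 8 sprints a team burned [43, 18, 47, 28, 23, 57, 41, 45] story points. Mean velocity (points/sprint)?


Formula: Avg velocity = Total points / Number of sprints
Points: [43, 18, 47, 28, 23, 57, 41, 45]
Sum = 43 + 18 + 47 + 28 + 23 + 57 + 41 + 45 = 302
Avg velocity = 302 / 8 = 37.75 points/sprint

37.75 points/sprint


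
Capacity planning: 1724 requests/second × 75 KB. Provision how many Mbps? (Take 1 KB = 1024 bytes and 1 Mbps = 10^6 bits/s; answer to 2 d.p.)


Formula: Mbps = payload_bytes * RPS * 8 / 1e6
Payload per request = 75 KB = 75 * 1024 = 76800 bytes
Total bytes/sec = 76800 * 1724 = 132403200
Total bits/sec = 132403200 * 8 = 1059225600
Mbps = 1059225600 / 1e6 = 1059.23

1059.23 Mbps


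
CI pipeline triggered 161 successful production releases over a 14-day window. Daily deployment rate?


Formula: deployments per day = releases / days
= 161 / 14
= 11.5 deploys/day
(equivalently, 80.5 deploys/week)

11.5 deploys/day


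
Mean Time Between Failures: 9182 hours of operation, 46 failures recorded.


Formula: MTBF = Total operating time / Number of failures
MTBF = 9182 / 46
MTBF = 199.61 hours

199.61 hours


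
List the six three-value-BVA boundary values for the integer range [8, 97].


Range: [8, 97]
Boundaries: just below min, min, min+1, max-1, max, just above max
Values: [7, 8, 9, 96, 97, 98]

[7, 8, 9, 96, 97, 98]


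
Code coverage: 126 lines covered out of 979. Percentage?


Coverage = covered / total * 100
Coverage = 126 / 979 * 100
Coverage = 12.87%

12.87%


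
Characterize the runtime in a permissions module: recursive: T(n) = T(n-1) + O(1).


Reasoning: linear recursion with constant work per frame
Complexity: O(n)

O(n)


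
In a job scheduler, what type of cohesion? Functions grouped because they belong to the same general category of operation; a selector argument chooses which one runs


Reasoning: Grouped by category of activity, not by data or sequence
Type: Logical cohesion

Logical cohesion


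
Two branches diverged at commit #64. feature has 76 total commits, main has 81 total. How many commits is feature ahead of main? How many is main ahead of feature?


Common ancestor: commit #64
feature commits after divergence: 76 - 64 = 12
main commits after divergence: 81 - 64 = 17
feature is 12 commits ahead of main
main is 17 commits ahead of feature

feature ahead: 12, main ahead: 17


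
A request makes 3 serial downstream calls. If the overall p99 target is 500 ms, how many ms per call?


Formula: per_stage = total_budget / stages
per_stage = 500 / 3
per_stage = 166.67 ms

166.67 ms


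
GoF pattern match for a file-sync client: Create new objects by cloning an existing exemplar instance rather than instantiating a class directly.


This matches the Prototype pattern

Prototype


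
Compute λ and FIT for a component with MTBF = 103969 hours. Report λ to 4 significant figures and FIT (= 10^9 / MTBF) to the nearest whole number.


Formula: λ = 1 / MTBF; FIT = λ × 1e9 = 1e9 / MTBF
λ = 1 / 103969 ≈ 9.618e-06 failures/hour
FIT = 1e9 / 103969 ≈ 9618 failures per 1e9 hours (nearest whole number)

λ = 9.618e-06 /h, FIT = 9618


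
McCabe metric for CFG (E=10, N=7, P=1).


Formula: V(G) = E - N + 2P
V(G) = 10 - 7 + 2*1
V(G) = 3 + 2
V(G) = 5

5


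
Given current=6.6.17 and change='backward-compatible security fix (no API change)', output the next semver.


Current: 6.6.17
Change category: 'backward-compatible security fix (no API change)' → patch bump
SemVer rule: patch bump → increment PATCH (MAJOR and MINOR unchanged)
New: 6.6.18

6.6.18


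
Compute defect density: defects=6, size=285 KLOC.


Defect density = defects / KLOC
Defect density = 6 / 285
Defect density = 0.021 defects/KLOC

0.021 defects/KLOC


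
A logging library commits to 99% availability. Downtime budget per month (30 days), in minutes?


Formula: allowed downtime = period * (100 - SLA) / 100
Period (month (30 days)) = 43200 minutes
Unavailability fraction = (100 - 99.0) / 100
Allowed downtime = 43200 * (100 - 99.0) / 100
Allowed downtime = 432.0 minutes

432.0 minutes


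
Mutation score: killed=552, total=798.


Mutation score = killed / total * 100
Mutation score = 552 / 798 * 100
Mutation score = 69.17%

69.17%


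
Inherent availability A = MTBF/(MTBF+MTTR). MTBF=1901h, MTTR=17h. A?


Availability = MTBF / (MTBF + MTTR)
Availability = 1901 / (1901 + 17)
Availability = 1901 / 1918
Availability = 99.1137%

99.1137%


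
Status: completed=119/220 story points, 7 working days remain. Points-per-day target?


Formula: Required rate = Remaining points / Days left
Remaining = 220 - 119 = 101 points
Required rate = 101 / 7 = 14.43 points/day

14.43 points/day


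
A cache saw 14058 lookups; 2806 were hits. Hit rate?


Formula: hit rate = hits / (hits + misses) * 100
hit rate = 2806 / (2806 + 11252) * 100
hit rate = 2806 / 14058 * 100
hit rate = 19.96%

19.96%


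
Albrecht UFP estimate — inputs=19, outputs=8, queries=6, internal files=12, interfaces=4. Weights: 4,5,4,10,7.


UFP = EI*4 + EO*5 + EQ*4 + ILF*10 + EIF*7
UFP = 19*4 + 8*5 + 6*4 + 12*10 + 4*7
UFP = 76 + 40 + 24 + 120 + 28
UFP = 288

288


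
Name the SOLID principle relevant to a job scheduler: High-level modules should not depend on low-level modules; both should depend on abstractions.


This describes the Dependency Inversion Principle (DIP)

Dependency Inversion Principle (DIP)


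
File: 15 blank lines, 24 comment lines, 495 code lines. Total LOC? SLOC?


Total LOC = blank + comment + code
Total LOC = 15 + 24 + 495 = 534
SLOC (source only) = code = 495

Total LOC: 534, SLOC: 495


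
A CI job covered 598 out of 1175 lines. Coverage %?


Coverage = covered / total * 100
Coverage = 598 / 1175 * 100
Coverage = 50.89%

50.89%


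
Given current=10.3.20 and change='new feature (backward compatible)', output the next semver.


Current: 10.3.20
Change category: 'new feature (backward compatible)' → minor bump
SemVer rule: minor bump → increment MINOR, reset PATCH to 0 (MAJOR unchanged)
New: 10.4.0

10.4.0


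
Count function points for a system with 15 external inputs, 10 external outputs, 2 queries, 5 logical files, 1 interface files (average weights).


UFP = EI*4 + EO*5 + EQ*4 + ILF*10 + EIF*7
UFP = 15*4 + 10*5 + 2*4 + 5*10 + 1*7
UFP = 60 + 50 + 8 + 50 + 7
UFP = 175

175


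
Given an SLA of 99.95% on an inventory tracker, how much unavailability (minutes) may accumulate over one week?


Formula: allowed downtime = period * (100 - SLA) / 100
Period (week) = 10080 minutes
Unavailability fraction = (100 - 99.95) / 100
Allowed downtime = 10080 * (100 - 99.95) / 100
Allowed downtime = 5.04 minutes

5.04 minutes


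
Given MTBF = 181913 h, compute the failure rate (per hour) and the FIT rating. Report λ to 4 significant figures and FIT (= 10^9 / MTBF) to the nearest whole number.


Formula: λ = 1 / MTBF; FIT = λ × 1e9 = 1e9 / MTBF
λ = 1 / 181913 ≈ 5.497e-06 failures/hour
FIT = 1e9 / 181913 ≈ 5497 failures per 1e9 hours (nearest whole number)

λ = 5.497e-06 /h, FIT = 5497


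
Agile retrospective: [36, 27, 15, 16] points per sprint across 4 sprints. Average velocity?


Formula: Avg velocity = Total points / Number of sprints
Points: [36, 27, 15, 16]
Sum = 36 + 27 + 15 + 16 = 94
Avg velocity = 94 / 4 = 23.5 points/sprint

23.5 points/sprint


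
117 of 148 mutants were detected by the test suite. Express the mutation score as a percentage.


Mutation score = killed / total * 100
Mutation score = 117 / 148 * 100
Mutation score = 79.05%

79.05%


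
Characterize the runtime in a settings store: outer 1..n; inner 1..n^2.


Reasoning: n times n^2
Complexity: O(n^3)

O(n^3)


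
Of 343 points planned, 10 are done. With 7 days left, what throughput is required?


Formula: Required rate = Remaining points / Days left
Remaining = 343 - 10 = 333 points
Required rate = 333 / 7 = 47.57 points/day

47.57 points/day


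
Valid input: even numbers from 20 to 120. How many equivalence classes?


Constraint: even integers in [20, 120]
Class 1: x < 20 — out-of-range invalid
Class 2: x in [20,120] but odd — wrong type invalid
Class 3: x in [20,120] and even — valid
Class 4: x > 120 — out-of-range invalid
Total equivalence classes: 4

4 equivalence classes


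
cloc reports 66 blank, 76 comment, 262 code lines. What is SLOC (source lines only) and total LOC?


Total LOC = blank + comment + code
Total LOC = 66 + 76 + 262 = 404
SLOC (source only) = code = 262

Total LOC: 404, SLOC: 262


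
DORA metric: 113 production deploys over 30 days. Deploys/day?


Formula: deployments per day = releases / days
= 113 / 30
= 3.767 deploys/day
(equivalently, 26.37 deploys/week)

3.767 deploys/day


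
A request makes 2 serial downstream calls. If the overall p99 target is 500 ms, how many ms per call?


Formula: per_stage = total_budget / stages
per_stage = 500 / 2
per_stage = 250.0 ms

250.0 ms


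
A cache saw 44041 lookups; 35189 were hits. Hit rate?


Formula: hit rate = hits / (hits + misses) * 100
hit rate = 35189 / (35189 + 8852) * 100
hit rate = 35189 / 44041 * 100
hit rate = 79.9%

79.9%


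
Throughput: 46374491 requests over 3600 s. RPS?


Formula: throughput = requests / seconds
throughput = 46374491 / 3600
throughput = 12881.8 requests/second

12881.8 requests/second


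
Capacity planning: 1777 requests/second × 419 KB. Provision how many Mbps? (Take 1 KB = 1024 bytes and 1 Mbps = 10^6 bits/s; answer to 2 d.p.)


Formula: Mbps = payload_bytes * RPS * 8 / 1e6
Payload per request = 419 KB = 419 * 1024 = 429056 bytes
Total bytes/sec = 429056 * 1777 = 762432512
Total bits/sec = 762432512 * 8 = 6099460096
Mbps = 6099460096 / 1e6 = 6099.46

6099.46 Mbps


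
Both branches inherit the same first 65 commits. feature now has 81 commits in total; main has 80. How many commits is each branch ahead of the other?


Common ancestor: commit #65
feature commits after divergence: 81 - 65 = 16
main commits after divergence: 80 - 65 = 15
feature is 16 commits ahead of main
main is 15 commits ahead of feature

feature ahead: 16, main ahead: 15


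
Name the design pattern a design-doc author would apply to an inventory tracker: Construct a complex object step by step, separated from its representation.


This matches the Builder pattern

Builder


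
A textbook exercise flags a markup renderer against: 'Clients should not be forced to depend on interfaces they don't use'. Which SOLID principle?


This describes the Interface Segregation Principle (ISP)

Interface Segregation Principle (ISP)


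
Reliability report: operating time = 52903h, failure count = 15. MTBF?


Formula: MTBF = Total operating time / Number of failures
MTBF = 52903 / 15
MTBF = 3526.87 hours

3526.87 hours


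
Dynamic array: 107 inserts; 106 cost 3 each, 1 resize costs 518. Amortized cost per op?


Formula: Amortized cost = Total cost / Operations
Total cost = (106 * 3) + (1 * 518)
Total cost = 318 + 518 = 836
Amortized = 836 / 107 = 7.8131

7.8131


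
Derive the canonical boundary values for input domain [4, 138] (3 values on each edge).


Range: [4, 138]
Boundaries: just below min, min, min+1, max-1, max, just above max
Values: [3, 4, 5, 137, 138, 139]

[3, 4, 5, 137, 138, 139]


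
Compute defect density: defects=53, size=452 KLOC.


Defect density = defects / KLOC
Defect density = 53 / 452
Defect density = 0.117 defects/KLOC

0.117 defects/KLOC


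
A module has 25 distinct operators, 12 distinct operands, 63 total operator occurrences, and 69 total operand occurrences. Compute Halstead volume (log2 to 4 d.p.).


Formula: V = N * log2(η), where N = N1 + N2 and η = η1 + η2
η = 25 + 12 = 37
N = 63 + 69 = 132
log2(37) ≈ 5.2095
V = 132 * 5.2095 = 687.65

687.65


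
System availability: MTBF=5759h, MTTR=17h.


Availability = MTBF / (MTBF + MTTR)
Availability = 5759 / (5759 + 17)
Availability = 5759 / 5776
Availability = 99.7057%

99.7057%


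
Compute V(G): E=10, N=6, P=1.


Formula: V(G) = E - N + 2P
V(G) = 10 - 6 + 2*1
V(G) = 4 + 2
V(G) = 6

6


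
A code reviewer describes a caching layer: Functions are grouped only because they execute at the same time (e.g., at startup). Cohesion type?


Reasoning: Related by timing only
Type: Temporal cohesion

Temporal cohesion


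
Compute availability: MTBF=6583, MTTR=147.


Availability = MTBF / (MTBF + MTTR)
Availability = 6583 / (6583 + 147)
Availability = 6583 / 6730
Availability = 97.8158%

97.8158%


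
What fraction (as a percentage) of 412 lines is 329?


Coverage = covered / total * 100
Coverage = 329 / 412 * 100
Coverage = 79.85%

79.85%


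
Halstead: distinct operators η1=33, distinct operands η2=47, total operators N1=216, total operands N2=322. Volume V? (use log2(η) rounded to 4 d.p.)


Formula: V = N * log2(η), where N = N1 + N2 and η = η1 + η2
η = 33 + 47 = 80
N = 216 + 322 = 538
log2(80) ≈ 6.3219
V = 538 * 6.3219 = 3401.18

3401.18


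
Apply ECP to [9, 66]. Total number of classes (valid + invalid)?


Valid range: [9, 66]
Class 1: x < 9 — invalid
Class 2: 9 ≤ x ≤ 66 — valid
Class 3: x > 66 — invalid
Total equivalence classes: 3

3 equivalence classes


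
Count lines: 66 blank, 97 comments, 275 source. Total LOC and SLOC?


Total LOC = blank + comment + code
Total LOC = 66 + 97 + 275 = 438
SLOC (source only) = code = 275

Total LOC: 438, SLOC: 275


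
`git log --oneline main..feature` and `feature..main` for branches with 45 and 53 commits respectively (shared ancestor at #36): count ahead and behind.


Common ancestor: commit #36
feature commits after divergence: 45 - 36 = 9
main commits after divergence: 53 - 36 = 17
feature is 9 commits ahead of main
main is 17 commits ahead of feature

feature ahead: 9, main ahead: 17


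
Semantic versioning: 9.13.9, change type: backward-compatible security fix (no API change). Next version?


Current: 9.13.9
Change category: 'backward-compatible security fix (no API change)' → patch bump
SemVer rule: patch bump → increment PATCH (MAJOR and MINOR unchanged)
New: 9.13.10

9.13.10


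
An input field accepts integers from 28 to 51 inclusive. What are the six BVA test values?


Range: [28, 51]
Boundaries: just below min, min, min+1, max-1, max, just above max
Values: [27, 28, 29, 50, 51, 52]

[27, 28, 29, 50, 51, 52]


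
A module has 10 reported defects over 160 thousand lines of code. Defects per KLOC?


Defect density = defects / KLOC
Defect density = 10 / 160
Defect density = 0.063 defects/KLOC

0.063 defects/KLOC


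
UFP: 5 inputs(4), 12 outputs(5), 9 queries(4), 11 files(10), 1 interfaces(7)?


UFP = EI*4 + EO*5 + EQ*4 + ILF*10 + EIF*7
UFP = 5*4 + 12*5 + 9*4 + 11*10 + 1*7
UFP = 20 + 60 + 36 + 110 + 7
UFP = 233

233


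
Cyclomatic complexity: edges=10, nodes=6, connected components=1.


Formula: V(G) = E - N + 2P
V(G) = 10 - 6 + 2*1
V(G) = 4 + 2
V(G) = 6

6


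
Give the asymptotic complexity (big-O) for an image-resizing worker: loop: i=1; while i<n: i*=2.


Reasoning: i doubles each step so iterations are log2(n)
Complexity: O(log n)

O(log n)


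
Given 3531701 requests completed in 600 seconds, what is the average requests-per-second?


Formula: throughput = requests / seconds
throughput = 3531701 / 600
throughput = 5886.17 requests/second

5886.17 requests/second


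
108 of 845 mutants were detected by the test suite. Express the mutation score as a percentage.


Mutation score = killed / total * 100
Mutation score = 108 / 845 * 100
Mutation score = 12.78%

12.78%


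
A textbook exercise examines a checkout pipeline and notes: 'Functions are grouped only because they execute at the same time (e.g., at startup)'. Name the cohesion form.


Reasoning: Related by timing only
Type: Temporal cohesion

Temporal cohesion


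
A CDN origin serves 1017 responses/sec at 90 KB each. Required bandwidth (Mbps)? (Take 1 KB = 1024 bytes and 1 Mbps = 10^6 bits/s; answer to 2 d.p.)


Formula: Mbps = payload_bytes * RPS * 8 / 1e6
Payload per request = 90 KB = 90 * 1024 = 92160 bytes
Total bytes/sec = 92160 * 1017 = 93726720
Total bits/sec = 93726720 * 8 = 749813760
Mbps = 749813760 / 1e6 = 749.81

749.81 Mbps


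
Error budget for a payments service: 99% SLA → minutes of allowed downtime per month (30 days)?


Formula: allowed downtime = period * (100 - SLA) / 100
Period (month (30 days)) = 43200 minutes
Unavailability fraction = (100 - 99.0) / 100
Allowed downtime = 43200 * (100 - 99.0) / 100
Allowed downtime = 432.0 minutes

432.0 minutes


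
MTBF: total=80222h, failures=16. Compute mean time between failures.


Formula: MTBF = Total operating time / Number of failures
MTBF = 80222 / 16
MTBF = 5013.88 hours

5013.88 hours


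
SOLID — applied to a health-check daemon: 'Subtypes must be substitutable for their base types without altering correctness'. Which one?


This describes the Liskov Substitution Principle (LSP)

Liskov Substitution Principle (LSP)


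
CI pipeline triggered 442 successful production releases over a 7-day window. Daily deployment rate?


Formula: deployments per day = releases / days
= 442 / 7
= 63.143 deploys/day
(equivalently, 442.0 deploys/week)

63.143 deploys/day


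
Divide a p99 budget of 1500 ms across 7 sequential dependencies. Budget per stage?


Formula: per_stage = total_budget / stages
per_stage = 1500 / 7
per_stage = 214.29 ms

214.29 ms


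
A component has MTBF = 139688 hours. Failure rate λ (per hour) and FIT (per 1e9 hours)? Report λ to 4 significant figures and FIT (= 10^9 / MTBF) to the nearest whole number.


Formula: λ = 1 / MTBF; FIT = λ × 1e9 = 1e9 / MTBF
λ = 1 / 139688 ≈ 7.159e-06 failures/hour
FIT = 1e9 / 139688 ≈ 7159 failures per 1e9 hours (nearest whole number)

λ = 7.159e-06 /h, FIT = 7159


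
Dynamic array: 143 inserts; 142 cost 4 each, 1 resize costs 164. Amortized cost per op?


Formula: Amortized cost = Total cost / Operations
Total cost = (142 * 4) + (1 * 164)
Total cost = 568 + 164 = 732
Amortized = 732 / 143 = 5.1189

5.1189


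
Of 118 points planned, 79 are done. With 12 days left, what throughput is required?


Formula: Required rate = Remaining points / Days left
Remaining = 118 - 79 = 39 points
Required rate = 39 / 12 = 3.25 points/day

3.25 points/day


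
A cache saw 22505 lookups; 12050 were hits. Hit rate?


Formula: hit rate = hits / (hits + misses) * 100
hit rate = 12050 / (12050 + 10455) * 100
hit rate = 12050 / 22505 * 100
hit rate = 53.54%

53.54%


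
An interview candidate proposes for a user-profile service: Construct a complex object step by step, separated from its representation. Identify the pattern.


This matches the Builder pattern

Builder


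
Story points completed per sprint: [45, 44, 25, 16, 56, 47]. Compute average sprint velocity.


Formula: Avg velocity = Total points / Number of sprints
Points: [45, 44, 25, 16, 56, 47]
Sum = 45 + 44 + 25 + 16 + 56 + 47 = 233
Avg velocity = 233 / 6 = 38.83 points/sprint

38.83 points/sprint
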